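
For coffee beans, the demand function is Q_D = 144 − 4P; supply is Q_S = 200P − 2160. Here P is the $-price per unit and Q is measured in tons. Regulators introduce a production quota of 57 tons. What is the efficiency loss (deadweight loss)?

In inverse form: demand P = 36 − 0.25Q, supply P = 10.8 + 0.005Q.
Competitive equilibrium: 36 − 0.25Q = 10.8 + 0.005Q → Q* = 98.8235, P* = 11.2941.
At Q = 57: demand price = 36 − 0.25·57 = 21.75; supply price = 10.8 + 0.005·57 = 11.085.
ΔQ = 98.8235 − 57 = 41.8235; wedge = 21.75 − 11.085 = 10.665.
Deadweight loss = ½ × 41.8235 × 10.665 = $223.02.

$223.02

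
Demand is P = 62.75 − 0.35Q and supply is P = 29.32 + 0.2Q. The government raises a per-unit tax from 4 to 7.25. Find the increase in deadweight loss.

Competitive equilibrium: 62.75 − 0.35Q = 29.32 + 0.2Q → Q* = 60.7818, P* = 41.4764.
For a per-unit tax t: ΔQ = t/0.55, so DWL = ½·t·(t/0.55) = t²/1.1.
At t = 4: DWL = 14.545. At t = 7.25: DWL = 47.784.
Increase = 47.784 − 14.545 = 33.24.

33.24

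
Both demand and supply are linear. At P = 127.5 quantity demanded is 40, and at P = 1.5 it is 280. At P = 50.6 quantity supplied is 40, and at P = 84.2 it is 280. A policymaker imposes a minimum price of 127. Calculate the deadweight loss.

Demand slope = (1.5 − 127.5)/(280 − 40) = −0.525, so P = 148.5 − 0.525Q.
Supply slope = (84.2 − 50.6)/(280 − 40) = 0.14, so P = 45 + 0.14Q.
Competitive equilibrium: 148.5 − 0.525Q = 45 + 0.14Q → Q* = 155.6391, P* = 66.7895.
At the floor P = 127, quantity demanded = (148.5 − 127)/0.525 = 40.9524.
Sellers' marginal cost at Q' = 40.9524: 45 + 0.14·40.9524 = 50.7333.
ΔQ = 155.6391 − 40.9524 = 114.6867; wedge = 127 − 50.7333 = 76.2667.
Welfare loss = ½ × 114.6867 × 76.2667 = 4373.39.

4373.39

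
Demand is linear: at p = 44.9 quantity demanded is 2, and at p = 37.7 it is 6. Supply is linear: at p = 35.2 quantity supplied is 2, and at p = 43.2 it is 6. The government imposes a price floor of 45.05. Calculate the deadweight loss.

Demand slope = (37.7 − 44.9)/(6 − 2) = −1.8, so p = 48.5 − 1.8q.
Supply slope = (43.2 − 35.2)/(6 − 2) = 2, so p = 31.2 + 2q.
Competitive equilibrium: 48.5 − 1.8q = 31.2 + 2q → q* = 4.5526, p* = 40.3053.
At the floor p = 45.05, quantity demanded = (48.5 − 45.05)/1.8 = 1.9167.
Sellers' marginal cost at q' = 1.9167: 31.2 + 2·1.9167 = 35.0334.
Δq = 4.5526 − 1.9167 = 2.6359; wedge = 45.05 − 35.0334 = 10.0166.
The triangle = ½ × 2.6359 × 10.0166 = 13.20.

13.20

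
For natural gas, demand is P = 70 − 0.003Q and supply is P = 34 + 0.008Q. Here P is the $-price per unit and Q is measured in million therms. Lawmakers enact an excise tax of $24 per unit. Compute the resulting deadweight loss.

Competitive equilibrium: 70 − 0.003Q = 34 + 0.008Q → Q* = 3272.7273, P* = 60.1818.
With the tax, the buyer price exceeds the seller price by 24: (70 − 0.003Q) − (34 + 0.008Q) = 24 → Q' = 1090.9091.
ΔQ = 3272.7273 − 1090.9091 = 2181.8182; the wedge equals the tax, 24.
Deadweight loss = ½ × 2181.8182 × 24 = $26181.82 million.

$26181.82 million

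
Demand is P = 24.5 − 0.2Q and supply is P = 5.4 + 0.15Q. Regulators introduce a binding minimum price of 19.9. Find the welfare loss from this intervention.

Competitive equilibrium: 24.5 − 0.2Q = 5.4 + 0.15Q → Q* = 54.5714, P* = 13.5857.
At the floor P = 19.9, quantity demanded = (24.5 − 19.9)/0.2 = 23.
Sellers' marginal cost at Q' = 23: 5.4 + 0.15·23 = 8.85.
ΔQ = 54.5714 − 23 = 31.5714; wedge = 19.9 − 8.85 = 11.05.
The triangle = ½ × 31.5714 × 11.05 = 174.43.

174.43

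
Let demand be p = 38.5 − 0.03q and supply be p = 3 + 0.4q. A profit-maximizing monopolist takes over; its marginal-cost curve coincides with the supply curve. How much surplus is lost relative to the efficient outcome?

Competitive equilibrium: 38.5 − 0.03q = 3 + 0.4q → q* = 82.5581, p* = 36.0233.
Marginal revenue: MR = 38.5 − 0.06q. Set MR = MC: 38.5 − 0.06q = 3 + 0.4q → q_m = 77.1739.
Price p_m = 38.5 − 0.03·77.1739 = 36.1848; MC(q_m) = 3 + 0.4·77.1739 = 33.8696.
Competitive q* = 82.5581, so Δq = 5.3842; wedge = 36.1848 − 33.8696 = 2.3152.
Welfare loss = ½ × 5.3842 × 2.3152 = 6.23.

6.23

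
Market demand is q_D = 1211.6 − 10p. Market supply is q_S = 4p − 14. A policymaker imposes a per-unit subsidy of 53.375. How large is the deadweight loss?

4069.84

In inverse form: demand p = 121.16 − 0.1q, supply p = 3.5 + 0.25q.
Competitive equilibrium: 121.16 − 0.1q = 3.5 + 0.25q → q* = 336.1714, p* = 87.5429.
The subsidy lowers effective supply by 53.375: p = 0.25q − 49.875.
New quantity: 121.16 − 0.1q = 0.25q − 49.875 → q' = 488.6714.
Overproduction Δq = 488.6714 − 336.1714 = 152.5; wedge = subsidy = 53.375.
The triangle = ½ × 152.5 × 53.375 = 4069.84.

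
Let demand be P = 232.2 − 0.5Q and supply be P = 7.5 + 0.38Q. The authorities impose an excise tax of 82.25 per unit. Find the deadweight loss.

3843.79

Competitive equilibrium: 232.2 − 0.5Q = 7.5 + 0.38Q → Q* = 255.3409, P* = 104.5295.
With the tax, the buyer price exceeds the seller price by 82.25: (232.2 − 0.5Q) − (7.5 + 0.38Q) = 82.25 → Q' = 161.875.
ΔQ = 255.3409 − 161.875 = 93.4659; the wedge equals the tax, 82.25.
The triangle = ½ × 93.4659 × 82.25 = 3843.79.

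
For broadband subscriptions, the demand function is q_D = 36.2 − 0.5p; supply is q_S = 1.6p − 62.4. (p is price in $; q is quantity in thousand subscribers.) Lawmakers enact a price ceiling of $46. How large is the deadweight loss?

In inverse form: demand p = 72.4 − 2q, supply p = 39 + 0.625q.
Competitive equilibrium: 72.4 − 2q = 39 + 0.625q → q* = 12.7238, p* = 46.9524.
At the ceiling p = 46, quantity supplied = (46 − 39)/0.625 = 11.2.
Willingness to pay at q' = 11.2: 72.4 − 2·11.2 = 50.
Δq = 12.7238 − 11.2 = 1.5238; wedge = 50 − 46 = 4.
Welfare loss = ½ × 1.5238 × 4 = $3.05 thousand.

$3.05 thousand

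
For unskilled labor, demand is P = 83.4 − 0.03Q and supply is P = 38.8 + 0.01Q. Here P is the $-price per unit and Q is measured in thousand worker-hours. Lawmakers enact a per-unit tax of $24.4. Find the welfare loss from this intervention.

$7442 thousand

Competitive equilibrium: 83.4 − 0.03Q = 38.8 + 0.01Q → Q* = 1115, P* = 49.95.
With the tax, the buyer price exceeds the seller price by 24.4: (83.4 − 0.03Q) − (38.8 + 0.01Q) = 24.4 → Q' = 505.
ΔQ = 1115 − 505 = 610; the wedge equals the tax, 24.4.
Welfare loss = ½ × 610 × 24.4 = $7442 thousand.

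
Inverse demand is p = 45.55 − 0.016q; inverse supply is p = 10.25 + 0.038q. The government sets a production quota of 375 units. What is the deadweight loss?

2097.25

Competitive equilibrium: 45.55 − 0.016q = 10.25 + 0.038q → q* = 653.7037, p* = 35.0907.
At q = 375: demand price = 45.55 − 0.016·375 = 39.55; supply price = 10.25 + 0.038·375 = 24.5.
Δq = 653.7037 − 375 = 278.7037; wedge = 39.55 − 24.5 = 15.05.
The triangle = ½ × 278.7037 × 15.05 = 2097.25.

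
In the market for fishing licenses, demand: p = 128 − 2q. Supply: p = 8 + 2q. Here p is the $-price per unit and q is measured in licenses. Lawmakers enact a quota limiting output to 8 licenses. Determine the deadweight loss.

$968

Competitive equilibrium: 128 − 2q = 8 + 2q → q* = 30, p* = 68.
At q = 8: demand price = 128 − 2·8 = 112; supply price = 8 + 2·8 = 24.
Δq = 30 − 8 = 22; wedge = 112 − 24 = 88.
Welfare loss = ½ × 22 × 88 = $968.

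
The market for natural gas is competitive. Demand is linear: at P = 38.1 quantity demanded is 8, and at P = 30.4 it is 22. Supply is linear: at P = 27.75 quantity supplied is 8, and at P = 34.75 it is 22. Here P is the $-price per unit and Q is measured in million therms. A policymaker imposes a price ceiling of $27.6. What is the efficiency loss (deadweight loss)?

$54.16 million

Demand slope = (30.4 − 38.1)/(22 − 8) = −0.55, so P = 42.5 − 0.55Q.
Supply slope = (34.75 − 27.75)/(22 − 8) = 0.5, so P = 23.75 + 0.5Q.
Competitive equilibrium: 42.5 − 0.55Q = 23.75 + 0.5Q → Q* = 17.8571, P* = 32.6786.
At the ceiling P = 27.6, quantity supplied = (27.6 − 23.75)/0.5 = 7.7.
Willingness to pay at Q' = 7.7: 42.5 − 0.55·7.7 = 38.265.
ΔQ = 17.8571 − 7.7 = 10.1571; wedge = 38.265 − 27.6 = 10.665.
Deadweight loss = ½ × 10.1571 × 10.665 = $54.16 million.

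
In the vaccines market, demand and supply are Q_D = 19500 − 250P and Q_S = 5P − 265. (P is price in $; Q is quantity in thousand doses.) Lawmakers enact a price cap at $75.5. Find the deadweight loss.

In inverse form: demand P = 78 − 0.004Q, supply P = 53 + 0.2Q.
Competitive equilibrium: 78 − 0.004Q = 53 + 0.2Q → Q* = 122.549, P* = 77.5098.
At the ceiling P = 75.5, quantity supplied = (75.5 − 53)/0.2 = 112.5.
Willingness to pay at Q' = 112.5: 78 − 0.004·112.5 = 77.55.
ΔQ = 122.549 − 112.5 = 10.049; wedge = 77.55 − 75.5 = 2.05.
The triangle = ½ × 10.049 × 2.05 = $10.30 thousand.

$10.30 thousand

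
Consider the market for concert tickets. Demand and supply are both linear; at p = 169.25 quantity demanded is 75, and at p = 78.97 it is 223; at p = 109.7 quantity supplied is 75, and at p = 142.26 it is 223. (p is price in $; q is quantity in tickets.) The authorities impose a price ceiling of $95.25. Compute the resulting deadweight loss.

Demand slope = (78.97 − 169.25)/(223 − 75) = −0.61, so p = 215 − 0.61q.
Supply slope = (142.26 − 109.7)/(223 − 75) = 0.22, so p = 93.2 + 0.22q.
Competitive equilibrium: 215 − 0.61q = 93.2 + 0.22q → q* = 146.747, p* = 125.4843.
At the ceiling p = 95.25, quantity supplied = (95.25 − 93.2)/0.22 = 9.3182.
Willingness to pay at q' = 9.3182: 215 − 0.61·9.3182 = 209.3159.
Δq = 146.747 − 9.3182 = 137.4288; wedge = 209.3159 − 95.25 = 114.0659.
Deadweight loss = ½ × 137.4288 × 114.0659 = $7837.97.

$7837.97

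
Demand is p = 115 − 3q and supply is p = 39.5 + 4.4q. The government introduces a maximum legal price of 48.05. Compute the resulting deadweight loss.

Competitive equilibrium: 115 − 3q = 39.5 + 4.4q → q* = 10.2027, p* = 84.3919.
At the ceiling p = 48.05, quantity supplied = (48.05 − 39.5)/4.4 = 1.9432.
Willingness to pay at q' = 1.9432: 115 − 3·1.9432 = 109.1704.
Δq = 10.2027 − 1.9432 = 8.2595; wedge = 109.1704 − 48.05 = 61.1204.
DWL = ½ × 8.2595 × 61.1204 = 252.41.

252.41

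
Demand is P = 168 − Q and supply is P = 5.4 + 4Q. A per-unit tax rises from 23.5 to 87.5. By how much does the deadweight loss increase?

Competitive equilibrium: 168 − Q = 5.4 + 4Q → Q* = 32.52, P* = 135.48.
For a per-unit tax t: ΔQ = t/5, so DWL = ½·t·(t/5) = t²/10.
At t = 23.5: DWL = 55.225. At t = 87.5: DWL = 765.625.
Increase = 765.625 − 55.225 = 710.40.

710.40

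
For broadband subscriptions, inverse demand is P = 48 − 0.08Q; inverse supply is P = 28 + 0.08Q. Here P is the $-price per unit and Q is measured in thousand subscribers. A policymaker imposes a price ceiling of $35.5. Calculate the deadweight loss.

$78.125 thousand

Competitive equilibrium: 48 − 0.08Q = 28 + 0.08Q → Q* = 125, P* = 38.
At the ceiling P = 35.5, quantity supplied = (35.5 − 28)/0.08 = 93.75.
Willingness to pay at Q' = 93.75: 48 − 0.08·93.75 = 40.5.
ΔQ = 125 − 93.75 = 31.25; wedge = 40.5 − 35.5 = 5.
DWL = ½ × 31.25 × 5 = $78.125 thousand.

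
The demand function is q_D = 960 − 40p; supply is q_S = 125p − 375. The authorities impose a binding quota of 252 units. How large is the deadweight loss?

In inverse form: demand p = 24 − 0.025q, supply p = 3 + 0.008q.
Competitive equilibrium: 24 − 0.025q = 3 + 0.008q → q* = 636.3636, p* = 8.0909.
At q = 252: demand price = 24 − 0.025·252 = 17.7; supply price = 3 + 0.008·252 = 5.016.
Δq = 636.3636 − 252 = 384.3636; wedge = 17.7 − 5.016 = 12.684.
The triangle = ½ × 384.3636 × 12.684 = 2437.63.

2437.63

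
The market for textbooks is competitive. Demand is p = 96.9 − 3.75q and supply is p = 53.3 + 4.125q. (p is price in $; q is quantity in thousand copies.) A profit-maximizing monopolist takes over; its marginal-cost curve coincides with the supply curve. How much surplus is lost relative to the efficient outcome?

Competitive equilibrium: 96.9 − 3.75q = 53.3 + 4.125q → q* = 5.5365, p* = 76.1381.
Marginal revenue: MR = 96.9 − 7.5q. Set MR = MC: 96.9 − 7.5q = 53.3 + 4.125q → q_m = 3.7505.
Price p_m = 96.9 − 3.75·3.7505 = 82.8356; MC(q_m) = 53.3 + 4.125·3.7505 = 68.7708.
Competitive q* = 5.5365, so Δq = 1.786; wedge = 82.8356 − 68.7708 = 14.0648.
Deadweight loss = ½ × 1.786 × 14.0648 = $12.56 thousand.

$12.56 thousand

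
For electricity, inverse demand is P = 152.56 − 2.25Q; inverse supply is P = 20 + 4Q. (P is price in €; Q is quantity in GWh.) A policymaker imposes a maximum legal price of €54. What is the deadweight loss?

€504.79

Competitive equilibrium: 152.56 − 2.25Q = 20 + 4Q → Q* = 21.2096, P* = 104.8384.
At the ceiling P = 54, quantity supplied = (54 − 20)/4 = 8.5.
Willingness to pay at Q' = 8.5: 152.56 − 2.25·8.5 = 133.435.
ΔQ = 21.2096 − 8.5 = 12.7096; wedge = 133.435 − 54 = 79.435.
The triangle = ½ × 12.7096 × 79.435 = €504.79.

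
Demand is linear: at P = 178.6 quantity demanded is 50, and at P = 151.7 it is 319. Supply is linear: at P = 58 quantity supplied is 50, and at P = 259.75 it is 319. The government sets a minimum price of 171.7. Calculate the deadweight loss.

Demand slope = (151.7 − 178.6)/(319 − 50) = −0.1, so P = 183.6 − 0.1Q.
Supply slope = (259.75 − 58)/(319 − 50) = 0.75, so P = 20.5 + 0.75Q.
Competitive equilibrium: 183.6 − 0.1Q = 20.5 + 0.75Q → Q* = 191.8824, P* = 164.4118.
At the floor P = 171.7, quantity demanded = (183.6 − 171.7)/0.1 = 119.
Sellers' marginal cost at Q' = 119: 20.5 + 0.75·119 = 109.75.
ΔQ = 191.8824 − 119 = 72.8824; wedge = 171.7 − 109.75 = 61.95.
Deadweight loss = ½ × 72.8824 × 61.95 = 2257.53.

2257.53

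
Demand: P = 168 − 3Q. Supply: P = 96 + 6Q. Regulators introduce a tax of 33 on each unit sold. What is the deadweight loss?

Competitive equilibrium: 168 − 3Q = 96 + 6Q → Q* = 8, P* = 144.
With the tax, the buyer price exceeds the seller price by 33: (168 − 3Q) − (96 + 6Q) = 33 → Q' = 4.3333.
ΔQ = 8 − 4.3333 = 3.6667; the wedge equals the tax, 33.
Deadweight loss = ½ × 3.6667 × 33 = 60.50.

60.50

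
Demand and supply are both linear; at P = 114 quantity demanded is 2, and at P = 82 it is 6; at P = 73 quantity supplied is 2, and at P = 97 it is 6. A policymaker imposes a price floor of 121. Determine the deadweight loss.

Demand slope = (82 − 114)/(6 − 2) = −8, so P = 130 − 8Q.
Supply slope = (97 − 73)/(6 − 2) = 6, so P = 61 + 6Q.
Competitive equilibrium: 130 − 8Q = 61 + 6Q → Q* = 4.9286, P* = 90.5714.
At the floor P = 121, quantity demanded = (130 − 121)/8 = 1.125.
Sellers' marginal cost at Q' = 1.125: 61 + 6·1.125 = 67.75.
ΔQ = 4.9286 − 1.125 = 3.8036; wedge = 121 − 67.75 = 53.25.
The triangle = ½ × 3.8036 × 53.25 = 101.27.

101.27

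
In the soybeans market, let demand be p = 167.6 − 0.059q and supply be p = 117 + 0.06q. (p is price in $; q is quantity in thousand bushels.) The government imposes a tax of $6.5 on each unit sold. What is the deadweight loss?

$177.52 thousand

Competitive equilibrium: 167.6 − 0.059q = 117 + 0.06q → q* = 425.2101, p* = 142.5126.
With the tax, the buyer price exceeds the seller price by 6.5: (167.6 − 0.059q) − (117 + 0.06q) = 6.5 → q' = 370.5882.
Δq = 425.2101 − 370.5882 = 54.6219; the wedge equals the tax, 6.5.
DWL = ½ × 54.6219 × 6.5 = $177.52 thousand.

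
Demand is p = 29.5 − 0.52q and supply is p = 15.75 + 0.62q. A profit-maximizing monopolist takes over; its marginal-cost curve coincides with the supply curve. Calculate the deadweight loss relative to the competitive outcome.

8.14

Competitive equilibrium: 29.5 − 0.52q = 15.75 + 0.62q → q* = 12.0614, p* = 23.2281.
Marginal revenue: MR = 29.5 − 1.04q. Set MR = MC: 29.5 − 1.04q = 15.75 + 0.62q → q_m = 8.2831.
Price p_m = 29.5 − 0.52·8.2831 = 25.1928; MC(q_m) = 15.75 + 0.62·8.2831 = 20.8855.
Competitive q* = 12.0614, so Δq = 3.7783; wedge = 25.1928 − 20.8855 = 4.3073.
Welfare loss = ½ × 3.7783 × 4.3073 = 8.14.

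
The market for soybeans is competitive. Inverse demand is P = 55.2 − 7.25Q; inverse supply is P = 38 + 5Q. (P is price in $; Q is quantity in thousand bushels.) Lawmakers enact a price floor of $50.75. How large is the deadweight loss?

Competitive equilibrium: 55.2 − 7.25Q = 38 + 5Q → Q* = 1.4041, P* = 45.0204.
At the floor P = 50.75, quantity demanded = (55.2 − 50.75)/7.25 = 0.6138.
Sellers' marginal cost at Q' = 0.6138: 38 + 5·0.6138 = 41.069.
ΔQ = 1.4041 − 0.6138 = 0.7903; wedge = 50.75 − 41.069 = 9.681.
The triangle = ½ × 0.7903 × 9.681 = $3.83 thousand.

$3.83 thousand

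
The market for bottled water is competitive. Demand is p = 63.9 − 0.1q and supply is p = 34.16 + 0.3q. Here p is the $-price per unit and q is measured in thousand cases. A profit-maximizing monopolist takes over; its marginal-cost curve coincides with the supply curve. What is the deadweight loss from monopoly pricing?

Competitive equilibrium: 63.9 − 0.1q = 34.16 + 0.3q → q* = 74.35, p* = 56.465.
Marginal revenue: MR = 63.9 − 0.2q. Set MR = MC: 63.9 − 0.2q = 34.16 + 0.3q → q_m = 59.48.
Price p_m = 63.9 − 0.1·59.48 = 57.952; MC(q_m) = 34.16 + 0.3·59.48 = 52.004.
Competitive q* = 74.35, so Δq = 14.87; wedge = 57.952 − 52.004 = 5.948.
The triangle = ½ × 14.87 × 5.948 = $44.22 thousand.

$44.22 thousand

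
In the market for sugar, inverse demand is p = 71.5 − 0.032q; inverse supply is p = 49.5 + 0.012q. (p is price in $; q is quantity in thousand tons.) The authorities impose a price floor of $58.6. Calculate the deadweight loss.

Competitive equilibrium: 71.5 − 0.032q = 49.5 + 0.012q → q* = 500, p* = 55.5.
At the floor p = 58.6, quantity demanded = (71.5 − 58.6)/0.032 = 403.125.
Sellers' marginal cost at q' = 403.125: 49.5 + 0.012·403.125 = 54.3375.
Δq = 500 − 403.125 = 96.875; wedge = 58.6 − 54.3375 = 4.2625.
Deadweight loss = ½ × 96.875 × 4.2625 = $206.46 thousand.

$206.46 thousand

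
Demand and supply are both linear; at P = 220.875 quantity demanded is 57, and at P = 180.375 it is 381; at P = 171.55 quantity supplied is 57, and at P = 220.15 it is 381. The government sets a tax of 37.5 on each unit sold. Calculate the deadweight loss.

2556.82

Demand slope = (180.375 − 220.875)/(381 − 57) = −0.125, so P = 228 − 0.125Q.
Supply slope = (220.15 − 171.55)/(381 − 57) = 0.15, so P = 163 + 0.15Q.
Competitive equilibrium: 228 − 0.125Q = 163 + 0.15Q → Q* = 236.3636, P* = 198.4545.
With the tax, the buyer price exceeds the seller price by 37.5: (228 − 0.125Q) − (163 + 0.15Q) = 37.5 → Q' = 100.
ΔQ = 236.3636 − 100 = 136.3636; the wedge equals the tax, 37.5.
DWL = ½ × 136.3636 × 37.5 = 2556.82.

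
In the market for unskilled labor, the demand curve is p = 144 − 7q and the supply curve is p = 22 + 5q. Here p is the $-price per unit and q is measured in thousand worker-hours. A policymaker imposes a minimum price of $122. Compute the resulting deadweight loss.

$296 thousand

Competitive equilibrium: 144 − 7q = 22 + 5q → q* = 10.1667, p* = 72.8333.
At the floor p = 122, quantity demanded = (144 − 122)/7 = 3.1429.
Sellers' marginal cost at q' = 3.1429: 22 + 5·3.1429 = 37.7145.
Δq = 10.1667 − 3.1429 = 7.0238; wedge = 122 − 37.7145 = 84.2855.
The triangle = ½ × 7.0238 × 84.2855 = $296 thousand.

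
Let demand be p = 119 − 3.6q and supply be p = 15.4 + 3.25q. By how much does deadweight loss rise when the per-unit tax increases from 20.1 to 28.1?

28.15

Competitive equilibrium: 119 − 3.6q = 15.4 + 3.25q → q* = 15.1241, p* = 64.5533.
For a per-unit tax t: Δq = t/6.85, so DWL = ½·t·(t/6.85) = t²/13.7.
At t = 20.1: DWL = 29.49. At t = 28.1: DWL = 57.636.
Increase = 57.636 − 29.49 = 28.15.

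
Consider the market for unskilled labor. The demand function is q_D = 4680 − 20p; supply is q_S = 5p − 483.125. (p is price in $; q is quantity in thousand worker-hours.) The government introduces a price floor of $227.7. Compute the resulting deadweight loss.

$22419.03 thousand

In inverse form: demand p = 234 − 0.05q, supply p = 96.625 + 0.2q.
Competitive equilibrium: 234 − 0.05q = 96.625 + 0.2q → q* = 549.5, p* = 206.525.
At the floor p = 227.7, quantity demanded = (234 − 227.7)/0.05 = 126.
Sellers' marginal cost at q' = 126: 96.625 + 0.2·126 = 121.825.
Δq = 549.5 − 126 = 423.5; wedge = 227.7 − 121.825 = 105.875.
The triangle = ½ × 423.5 × 105.875 = $22419.03 thousand.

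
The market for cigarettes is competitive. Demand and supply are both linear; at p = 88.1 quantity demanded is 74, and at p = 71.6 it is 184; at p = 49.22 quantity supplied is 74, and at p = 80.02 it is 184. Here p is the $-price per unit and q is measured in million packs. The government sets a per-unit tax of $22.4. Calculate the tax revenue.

Demand slope = (71.6 − 88.1)/(184 − 74) = −0.15, so p = 99.2 − 0.15q.
Supply slope = (80.02 − 49.22)/(184 − 74) = 0.28, so p = 28.5 + 0.28q.
Competitive equilibrium: 99.2 − 0.15q = 28.5 + 0.28q → q* = 164.4186, p* = 74.5372.
With the tax, the buyer price exceeds the seller price by 22.4: (99.2 − 0.15q) − (28.5 + 0.28q) = 22.4 → q' = 112.3256.
Tax revenue = 22.4 × 112.3256 = $2516.09 million.

$2516.09 million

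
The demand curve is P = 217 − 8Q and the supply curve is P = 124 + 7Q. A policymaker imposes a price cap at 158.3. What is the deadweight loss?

12.675

Competitive equilibrium: 217 − 8Q = 124 + 7Q → Q* = 6.2, P* = 167.4.
At the ceiling P = 158.3, quantity supplied = (158.3 − 124)/7 = 4.9.
Willingness to pay at Q' = 4.9: 217 − 8·4.9 = 177.8.
ΔQ = 6.2 − 4.9 = 1.3; wedge = 177.8 − 158.3 = 19.5.
Welfare loss = ½ × 1.3 × 19.5 = 12.675.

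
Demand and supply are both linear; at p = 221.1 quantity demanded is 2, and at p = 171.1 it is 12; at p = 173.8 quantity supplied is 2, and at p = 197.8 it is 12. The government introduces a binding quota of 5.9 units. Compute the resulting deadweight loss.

Demand slope = (171.1 − 221.1)/(12 − 2) = −5, so p = 231.1 − 5q.
Supply slope = (197.8 − 173.8)/(12 − 2) = 2.4, so p = 169 + 2.4q.
Competitive equilibrium: 231.1 − 5q = 169 + 2.4q → q* = 8.3919, p* = 189.1405.
At q = 5.9: demand price = 231.1 − 5·5.9 = 201.6; supply price = 169 + 2.4·5.9 = 183.16.
Δq = 8.3919 − 5.9 = 2.4919; wedge = 201.6 − 183.16 = 18.44.
DWL = ½ × 2.4919 × 18.44 = 22.98.

22.98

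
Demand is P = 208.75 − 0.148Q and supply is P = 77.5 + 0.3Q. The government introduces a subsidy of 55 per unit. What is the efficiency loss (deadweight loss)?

Competitive equilibrium: 208.75 − 0.148Q = 77.5 + 0.3Q → Q* = 292.96875, P* = 165.39063.
The subsidy lowers effective supply by 55: P = 22.5 + 0.3Q.
New quantity: 208.75 − 0.148Q = 22.5 + 0.3Q → Q' = 415.73661.
Overproduction ΔQ = 415.73661 − 292.96875 = 122.76786; wedge = subsidy = 55.
Deadweight loss = ½ × 122.76786 × 55 = 3376.12.

3376.12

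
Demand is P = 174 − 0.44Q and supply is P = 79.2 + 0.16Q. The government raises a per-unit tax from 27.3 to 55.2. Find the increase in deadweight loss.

Competitive equilibrium: 174 − 0.44Q = 79.2 + 0.16Q → Q* = 158, P* = 104.48.
For a per-unit tax t: ΔQ = t/0.6, so DWL = ½·t·(t/0.6) = t²/1.2.
At t = 27.3: DWL = 621.075. At t = 55.2: DWL = 2539.2.
Increase = 2539.2 − 621.075 = 1918.125.

1918.125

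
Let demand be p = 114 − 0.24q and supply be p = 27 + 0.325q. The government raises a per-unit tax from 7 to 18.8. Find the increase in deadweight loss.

269.42

Competitive equilibrium: 114 − 0.24q = 27 + 0.325q → q* = 153.9823, p* = 77.0442.
For a per-unit tax t: Δq = t/0.565, so DWL = ½·t·(t/0.565) = t²/1.13.
At t = 7: DWL = 43.363. At t = 18.8: DWL = 312.779.
Increase = 312.779 − 43.363 = 269.42.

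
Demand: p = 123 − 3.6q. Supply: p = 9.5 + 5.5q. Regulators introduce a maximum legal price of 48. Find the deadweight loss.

Competitive equilibrium: 123 − 3.6q = 9.5 + 5.5q → q* = 12.4725, p* = 78.0989.
At the ceiling p = 48, quantity supplied = (48 − 9.5)/5.5 = 7.
Willingness to pay at q' = 7: 123 − 3.6·7 = 97.8.
Δq = 12.4725 − 7 = 5.4725; wedge = 97.8 − 48 = 49.8.
Welfare loss = ½ × 5.4725 × 49.8 = 136.27.

136.27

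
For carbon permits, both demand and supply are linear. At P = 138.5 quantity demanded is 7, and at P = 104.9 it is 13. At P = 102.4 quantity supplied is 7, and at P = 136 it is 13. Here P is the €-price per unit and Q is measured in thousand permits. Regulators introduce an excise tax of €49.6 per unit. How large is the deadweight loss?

Demand slope = (104.9 − 138.5)/(13 − 7) = −5.6, so P = 177.7 − 5.6Q.
Supply slope = (136 − 102.4)/(13 − 7) = 5.6, so P = 63.2 + 5.6Q.
Competitive equilibrium: 177.7 − 5.6Q = 63.2 + 5.6Q → Q* = 10.2232, P* = 120.45.
With the tax, the buyer price exceeds the seller price by 49.6: (177.7 − 5.6Q) − (63.2 + 5.6Q) = 49.6 → Q' = 5.7946.
ΔQ = 10.2232 − 5.7946 = 4.4286; the wedge equals the tax, 49.6.
Welfare loss = ½ × 4.4286 × 49.6 = €109.83 thousand.

€109.83 thousand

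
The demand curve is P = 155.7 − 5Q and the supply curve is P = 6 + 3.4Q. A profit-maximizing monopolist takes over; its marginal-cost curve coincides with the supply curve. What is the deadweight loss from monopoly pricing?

Competitive equilibrium: 155.7 − 5Q = 6 + 3.4Q → Q* = 17.8214, P* = 66.5929.
Marginal revenue: MR = 155.7 − 10Q. Set MR = MC: 155.7 − 10Q = 6 + 3.4Q → Q_m = 11.1716.
Price P_m = 155.7 − 5·11.1716 = 99.842; MC(Q_m) = 6 + 3.4·11.1716 = 43.9834.
Competitive Q* = 17.8214, so ΔQ = 6.6498; wedge = 99.842 − 43.9834 = 55.8586.
The triangle = ½ × 6.6498 × 55.8586 = 185.72.

185.72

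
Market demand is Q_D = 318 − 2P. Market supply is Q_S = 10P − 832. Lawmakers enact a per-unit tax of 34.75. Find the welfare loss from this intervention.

1006.30

In inverse form: demand P = 159 − 0.5Q, supply P = 83.2 + 0.1Q.
Competitive equilibrium: 159 − 0.5Q = 83.2 + 0.1Q → Q* = 126.3333, P* = 95.8333.
With the tax, the buyer price exceeds the seller price by 34.75: (159 − 0.5Q) − (83.2 + 0.1Q) = 34.75 → Q' = 68.4167.
ΔQ = 126.3333 − 68.4167 = 57.9166; the wedge equals the tax, 34.75.
Deadweight loss = ½ × 57.9166 × 34.75 = 1006.30.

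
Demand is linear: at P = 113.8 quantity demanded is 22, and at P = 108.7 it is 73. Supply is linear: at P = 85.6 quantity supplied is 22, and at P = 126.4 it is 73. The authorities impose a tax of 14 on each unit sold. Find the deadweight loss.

Demand slope = (108.7 − 113.8)/(73 − 22) = −0.1, so P = 116 − 0.1Q.
Supply slope = (126.4 − 85.6)/(73 − 22) = 0.8, so P = 68 + 0.8Q.
Competitive equilibrium: 116 − 0.1Q = 68 + 0.8Q → Q* = 53.3333, P* = 110.6667.
With the tax, the buyer price exceeds the seller price by 14: (116 − 0.1Q) − (68 + 0.8Q) = 14 → Q' = 37.7778.
ΔQ = 53.3333 − 37.7778 = 15.5555; the wedge equals the tax, 14.
Deadweight loss = ½ × 15.5555 × 14 = 108.89.

108.89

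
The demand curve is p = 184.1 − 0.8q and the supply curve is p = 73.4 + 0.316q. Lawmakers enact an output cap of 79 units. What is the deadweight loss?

Competitive equilibrium: 184.1 − 0.8q = 73.4 + 0.316q → q* = 99.1935, p* = 104.7452.
At q = 79: demand price = 184.1 − 0.8·79 = 120.9; supply price = 73.4 + 0.316·79 = 98.364.
Δq = 99.1935 − 79 = 20.1935; wedge = 120.9 − 98.364 = 22.536.
Deadweight loss = ½ × 20.1935 × 22.536 = 227.54.

227.54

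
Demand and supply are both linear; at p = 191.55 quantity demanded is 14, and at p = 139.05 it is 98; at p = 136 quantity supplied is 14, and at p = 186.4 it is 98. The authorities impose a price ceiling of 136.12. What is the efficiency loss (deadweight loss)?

1248.43

Demand slope = (139.05 − 191.55)/(98 − 14) = −0.625, so p = 200.3 − 0.625q.
Supply slope = (186.4 − 136)/(98 − 14) = 0.6, so p = 127.6 + 0.6q.
Competitive equilibrium: 200.3 − 0.625q = 127.6 + 0.6q → q* = 59.34694, p* = 163.20816.
At the ceiling p = 136.12, quantity supplied = (136.12 − 127.6)/0.6 = 14.2.
Willingness to pay at q' = 14.2: 200.3 − 0.625·14.2 = 191.425.
Δq = 59.34694 − 14.2 = 45.14694; wedge = 191.425 − 136.12 = 55.305.
The triangle = ½ × 45.14694 × 55.305 = 1248.43.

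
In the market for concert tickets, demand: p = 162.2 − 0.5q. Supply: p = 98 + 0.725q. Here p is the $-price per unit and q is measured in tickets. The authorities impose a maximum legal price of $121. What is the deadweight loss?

$262.05

Competitive equilibrium: 162.2 − 0.5q = 98 + 0.725q → q* = 52.4082, p* = 135.9959.
At the ceiling p = 121, quantity supplied = (121 − 98)/0.725 = 31.7241.
Willingness to pay at q' = 31.7241: 162.2 − 0.5·31.7241 = 146.338.
Δq = 52.4082 − 31.7241 = 20.6841; wedge = 146.338 − 121 = 25.338.
Deadweight loss = ½ × 20.6841 × 25.338 = $262.05.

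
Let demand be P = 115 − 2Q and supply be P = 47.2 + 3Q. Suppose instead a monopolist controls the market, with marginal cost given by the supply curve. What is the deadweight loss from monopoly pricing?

37.53

Competitive equilibrium: 115 − 2Q = 47.2 + 3Q → Q* = 13.56, P* = 87.88.
Marginal revenue: MR = 115 − 4Q. Set MR = MC: 115 − 4Q = 47.2 + 3Q → Q_m = 9.6857.
Price P_m = 115 − 2·9.6857 = 95.6286; MC(Q_m) = 47.2 + 3·9.6857 = 76.2571.
Competitive Q* = 13.56, so ΔQ = 3.8743; wedge = 95.6286 − 76.2571 = 19.3715.
DWL = ½ × 3.8743 × 19.3715 = 37.53.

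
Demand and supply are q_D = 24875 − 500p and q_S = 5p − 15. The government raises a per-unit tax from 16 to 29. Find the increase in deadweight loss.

1448.02

In inverse form: demand p = 49.75 − 0.002q, supply p = 3 + 0.2q.
Competitive equilibrium: 49.75 − 0.002q = 3 + 0.2q → q* = 231.4356, p* = 49.2871.
For a per-unit tax t: Δq = t/0.202, so DWL = ½·t·(t/0.202) = t²/0.404.
At t = 16: DWL = 633.663. At t = 29: DWL = 2081.683.
Increase = 2081.683 − 633.663 = 1448.02.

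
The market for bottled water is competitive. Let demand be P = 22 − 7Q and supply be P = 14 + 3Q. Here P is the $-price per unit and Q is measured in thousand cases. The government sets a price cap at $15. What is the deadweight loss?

Competitive equilibrium: 22 − 7Q = 14 + 3Q → Q* = 0.8, P* = 16.4.
At the ceiling P = 15, quantity supplied = (15 − 14)/3 = 0.3333.
Willingness to pay at Q' = 0.3333: 22 − 7·0.3333 = 19.6669.
ΔQ = 0.8 − 0.3333 = 0.4667; wedge = 19.6669 − 15 = 4.6669.
Welfare loss = ½ × 0.4667 × 4.6669 = $1.09 thousand.

$1.09 thousand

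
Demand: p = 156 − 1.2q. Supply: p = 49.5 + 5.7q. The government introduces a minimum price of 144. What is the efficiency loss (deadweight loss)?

101.90

Competitive equilibrium: 156 − 1.2q = 49.5 + 5.7q → q* = 15.4348, p* = 137.4783.
At the floor p = 144, quantity demanded = (156 − 144)/1.2 = 10.
Sellers' marginal cost at q' = 10: 49.5 + 5.7·10 = 106.5.
Δq = 15.4348 − 10 = 5.4348; wedge = 144 − 106.5 = 37.5.
Deadweight loss = ½ × 5.4348 × 37.5 = 101.90.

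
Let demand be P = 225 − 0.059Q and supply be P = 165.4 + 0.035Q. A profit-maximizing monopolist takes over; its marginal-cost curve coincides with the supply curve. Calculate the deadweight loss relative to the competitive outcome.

Competitive equilibrium: 225 − 0.059Q = 165.4 + 0.035Q → Q* = 634.0426, P* = 187.5915.
Marginal revenue: MR = 225 − 0.118Q. Set MR = MC: 225 − 0.118Q = 165.4 + 0.035Q → Q_m = 389.5425.
Price P_m = 225 − 0.059·389.5425 = 202.017; MC(Q_m) = 165.4 + 0.035·389.5425 = 179.034.
Competitive Q* = 634.0426, so ΔQ = 244.5001; wedge = 202.017 − 179.034 = 22.983.
Welfare loss = ½ × 244.5001 × 22.983 = 2809.67.

2809.67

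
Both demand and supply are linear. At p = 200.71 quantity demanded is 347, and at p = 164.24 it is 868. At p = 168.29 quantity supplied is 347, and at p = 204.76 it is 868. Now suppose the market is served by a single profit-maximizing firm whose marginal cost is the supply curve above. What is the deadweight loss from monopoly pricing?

2603.57

Demand slope = (164.24 − 200.71)/(868 − 347) = −0.07, so p = 225 − 0.07q.
Supply slope = (204.76 − 168.29)/(868 − 347) = 0.07, so p = 144 + 0.07q.
Competitive equilibrium: 225 − 0.07q = 144 + 0.07q → q* = 578.5714, p* = 184.5.
Marginal revenue: MR = 225 − 0.14q. Set MR = MC: 225 − 0.14q = 144 + 0.07q → q_m = 385.7143.
Price p_m = 225 − 0.07·385.7143 = 198; MC(q_m) = 144 + 0.07·385.7143 = 171.
Competitive q* = 578.5714, so Δq = 192.8571; wedge = 198 − 171 = 27.
DWL = ½ × 192.8571 × 27 = 2603.57.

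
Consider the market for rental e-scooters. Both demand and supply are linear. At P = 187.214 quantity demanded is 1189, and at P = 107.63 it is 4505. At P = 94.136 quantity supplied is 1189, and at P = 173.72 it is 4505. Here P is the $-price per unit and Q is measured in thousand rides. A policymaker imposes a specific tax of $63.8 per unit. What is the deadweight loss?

$42400.42 thousand

Demand slope = (107.63 − 187.214)/(4505 − 1189) = −0.024, so P = 215.75 − 0.024Q.
Supply slope = (173.72 − 94.136)/(4505 − 1189) = 0.024, so P = 65.6 + 0.024Q.
Competitive equilibrium: 215.75 − 0.024Q = 65.6 + 0.024Q → Q* = 3128.125, P* = 140.675.
With the tax, the buyer price exceeds the seller price by 63.8: (215.75 − 0.024Q) − (65.6 + 0.024Q) = 63.8 → Q' = 1798.9583.
ΔQ = 3128.125 − 1798.9583 = 1329.1667; the wedge equals the tax, 63.8.
The triangle = ½ × 1329.1667 × 63.8 = $42400.42 thousand.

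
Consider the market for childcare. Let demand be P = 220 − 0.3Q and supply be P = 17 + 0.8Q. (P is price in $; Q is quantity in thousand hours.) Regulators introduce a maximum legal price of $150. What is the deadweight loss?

$184.10 thousand

Competitive equilibrium: 220 − 0.3Q = 17 + 0.8Q → Q* = 184.5455, P* = 164.6364.
At the ceiling P = 150, quantity supplied = (150 − 17)/0.8 = 166.25.
Willingness to pay at Q' = 166.25: 220 − 0.3·166.25 = 170.125.
ΔQ = 184.5455 − 166.25 = 18.2955; wedge = 170.125 − 150 = 20.125.
The triangle = ½ × 18.2955 × 20.125 = $184.10 thousand.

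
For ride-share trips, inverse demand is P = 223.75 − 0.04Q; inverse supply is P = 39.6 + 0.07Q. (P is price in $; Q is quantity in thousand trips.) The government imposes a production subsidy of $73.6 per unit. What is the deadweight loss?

Competitive equilibrium: 223.75 − 0.04Q = 39.6 + 0.07Q → Q* = 1674.0909, P* = 156.7864.
The subsidy lowers effective supply by 73.6: P = 0.07Q − 34.
New quantity: 223.75 − 0.04Q = 0.07Q − 34 → Q' = 2343.1818.
Overproduction ΔQ = 2343.1818 − 1674.0909 = 669.0909; wedge = subsidy = 73.6.
The triangle = ½ × 669.0909 × 73.6 = $24622.55 thousand.

$24622.55 thousand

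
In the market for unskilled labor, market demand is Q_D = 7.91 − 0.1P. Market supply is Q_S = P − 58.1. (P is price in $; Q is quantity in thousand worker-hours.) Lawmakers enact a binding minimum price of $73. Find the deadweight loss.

$9.28 thousand

In inverse form: demand P = 79.1 − 10Q, supply P = 58.1 + Q.
Competitive equilibrium: 79.1 − 10Q = 58.1 + Q → Q* = 1.9091, P* = 60.0091.
At the floor P = 73, quantity demanded = (79.1 − 73)/10 = 0.61.
Sellers' marginal cost at Q' = 0.61: 58.1 + 1·0.61 = 58.71.
ΔQ = 1.9091 − 0.61 = 1.2991; wedge = 73 − 58.71 = 14.29.
Welfare loss = ½ × 1.2991 × 14.29 = $9.28 thousand.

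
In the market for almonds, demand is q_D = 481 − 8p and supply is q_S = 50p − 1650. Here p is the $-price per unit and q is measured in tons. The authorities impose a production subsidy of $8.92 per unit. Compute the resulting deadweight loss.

In inverse form: demand p = 60.125 − 0.125q, supply p = 33 + 0.02q.
Competitive equilibrium: 60.125 − 0.125q = 33 + 0.02q → q* = 187.069, p* = 36.7414.
The subsidy lowers effective supply by 8.92: p = 24.08 + 0.02q.
New quantity: 60.125 − 0.125q = 24.08 + 0.02q → q' = 248.5862.
Overproduction Δq = 248.5862 − 187.069 = 61.5172; wedge = subsidy = 8.92.
DWL = ½ × 61.5172 × 8.92 = $274.37.

$274.37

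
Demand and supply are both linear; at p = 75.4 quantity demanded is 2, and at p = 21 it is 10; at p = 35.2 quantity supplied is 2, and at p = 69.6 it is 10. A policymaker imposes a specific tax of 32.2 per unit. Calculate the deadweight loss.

Demand slope = (21 − 75.4)/(10 − 2) = −6.8, so p = 89 − 6.8q.
Supply slope = (69.6 − 35.2)/(10 − 2) = 4.3, so p = 26.6 + 4.3q.
Competitive equilibrium: 89 − 6.8q = 26.6 + 4.3q → q* = 5.6216, p* = 50.773.
With the tax, the buyer price exceeds the seller price by 32.2: (89 − 6.8q) − (26.6 + 4.3q) = 32.2 → q' = 2.7207.
Δq = 5.6216 − 2.7207 = 2.9009; the wedge equals the tax, 32.2.
The triangle = ½ × 2.9009 × 32.2 = 46.70.

46.70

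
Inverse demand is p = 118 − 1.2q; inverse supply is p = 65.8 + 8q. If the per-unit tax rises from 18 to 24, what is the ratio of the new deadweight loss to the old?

Competitive equilibrium: 118 − 1.2q = 65.8 + 8q → q* = 5.6739, p* = 111.1913.
For a per-unit tax t: Δq = t/9.2, so DWL = ½·t·(t/9.2) = t²/18.4.
At t = 18: DWL = 17.609. At t = 24: DWL = 31.304.
Ratio = (24/18)² = 1.778.

1.778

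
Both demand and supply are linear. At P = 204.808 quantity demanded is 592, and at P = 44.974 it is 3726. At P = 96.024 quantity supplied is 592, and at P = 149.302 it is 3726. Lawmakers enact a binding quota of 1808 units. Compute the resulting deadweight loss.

5007.36

Demand slope = (44.974 − 204.808)/(3726 − 592) = −0.051, so P = 235 − 0.051Q.
Supply slope = (149.302 − 96.024)/(3726 − 592) = 0.017, so P = 85.96 + 0.017Q.
Competitive equilibrium: 235 − 0.051Q = 85.96 + 0.017Q → Q* = 2191.7647, P* = 123.22.
At Q = 1808: demand price = 235 − 0.051·1808 = 142.792; supply price = 85.96 + 0.017·1808 = 116.696.
ΔQ = 2191.7647 − 1808 = 383.7647; wedge = 142.792 − 116.696 = 26.096.
Welfare loss = ½ × 383.7647 × 26.096 = 5007.36.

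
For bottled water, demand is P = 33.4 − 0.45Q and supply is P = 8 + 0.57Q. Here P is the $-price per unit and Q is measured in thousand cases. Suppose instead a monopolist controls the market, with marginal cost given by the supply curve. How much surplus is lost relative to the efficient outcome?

Competitive equilibrium: 33.4 − 0.45Q = 8 + 0.57Q → Q* = 24.902, P* = 22.1941.
Marginal revenue: MR = 33.4 − 0.9Q. Set MR = MC: 33.4 − 0.9Q = 8 + 0.57Q → Q_m = 17.2789.
Price P_m = 33.4 − 0.45·17.2789 = 25.6245; MC(Q_m) = 8 + 0.57·17.2789 = 17.849.
Competitive Q* = 24.902, so ΔQ = 7.6231; wedge = 25.6245 − 17.849 = 7.7755.
Welfare loss = ½ × 7.6231 × 7.7755 = $29.64 thousand.

$29.64 thousand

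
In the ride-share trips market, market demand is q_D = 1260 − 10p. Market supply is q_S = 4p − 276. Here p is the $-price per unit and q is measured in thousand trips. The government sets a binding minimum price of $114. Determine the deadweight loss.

In inverse form: demand p = 126 − 0.1q, supply p = 69 + 0.25q.
Competitive equilibrium: 126 − 0.1q = 69 + 0.25q → q* = 162.8571, p* = 109.7143.
At the floor p = 114, quantity demanded = (126 − 114)/0.1 = 120.
Sellers' marginal cost at q' = 120: 69 + 0.25·120 = 99.
Δq = 162.8571 − 120 = 42.8571; wedge = 114 − 99 = 15.
The triangle = ½ × 42.8571 × 15 = $321.43 thousand.

$321.43 thousand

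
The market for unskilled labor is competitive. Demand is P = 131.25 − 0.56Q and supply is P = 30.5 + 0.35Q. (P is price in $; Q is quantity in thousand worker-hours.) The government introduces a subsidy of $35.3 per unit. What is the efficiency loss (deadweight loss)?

$684.66 thousand

Competitive equilibrium: 131.25 − 0.56Q = 30.5 + 0.35Q → Q* = 110.7143, P* = 69.25.
The subsidy lowers effective supply by 35.3: P = 0.35Q − 4.8.
New quantity: 131.25 − 0.56Q = 0.35Q − 4.8 → Q' = 149.5055.
Overproduction ΔQ = 149.5055 − 110.7143 = 38.7912; wedge = subsidy = 35.3.
DWL = ½ × 38.7912 × 35.3 = $684.66 thousand.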